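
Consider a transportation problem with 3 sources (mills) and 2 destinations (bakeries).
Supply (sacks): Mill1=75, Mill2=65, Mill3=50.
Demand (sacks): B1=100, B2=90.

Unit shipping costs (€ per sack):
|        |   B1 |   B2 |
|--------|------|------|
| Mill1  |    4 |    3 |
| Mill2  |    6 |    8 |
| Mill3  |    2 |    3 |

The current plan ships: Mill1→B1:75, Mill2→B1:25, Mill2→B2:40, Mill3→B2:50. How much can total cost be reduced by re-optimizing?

190

Current plan cost = 75·4 + 25·6 + 40·8 + 50·3 = €920.
Optimal plan:
  Mill1→B2: 75 × €3 = €225
  Mill2→B1: 65 × €6 = €390
  Mill3→B1: 35 × €2 = €70
  Mill3→B2: 15 × €3 = €45
Optimal cost = €730.
Saving = 920 − 730 = €190.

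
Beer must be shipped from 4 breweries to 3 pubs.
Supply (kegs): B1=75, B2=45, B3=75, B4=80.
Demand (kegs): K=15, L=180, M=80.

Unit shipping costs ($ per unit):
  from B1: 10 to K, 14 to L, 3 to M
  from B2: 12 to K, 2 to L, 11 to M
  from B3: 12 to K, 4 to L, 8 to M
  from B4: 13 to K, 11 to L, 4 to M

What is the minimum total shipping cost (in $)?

1460

An optimal shipping plan:
  B1–K: 15 × $10 = $150
  B1–M: 60 × $3 = $180
  B2–L: 45 × $2 = $90
  B3–L: 75 × $4 = $300
  B4–L: 60 × $11 = $660
  B4–M: 20 × $4 = $80
Total = 150 + 180 + 90 + 300 + 660 + 80 = $1460.
(Supply check: B1 ships 75; B2 ships 45; B3 ships 75; B4 ships 80.)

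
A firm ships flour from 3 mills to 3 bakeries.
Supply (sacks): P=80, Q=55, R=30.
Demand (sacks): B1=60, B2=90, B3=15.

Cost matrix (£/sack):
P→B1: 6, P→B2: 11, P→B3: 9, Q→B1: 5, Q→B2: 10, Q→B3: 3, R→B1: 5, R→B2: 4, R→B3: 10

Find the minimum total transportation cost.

1145

One minimum-cost allocation:
  P->B1: 20 × £6 = £120
  P->B2: 60 × £11 = £660
  Q->B1: 40 × £5 = £200
  Q->B3: 15 × £3 = £45
  R->B2: 30 × £4 = £120
Total = 120 + 660 + 200 + 45 + 120 = £1145.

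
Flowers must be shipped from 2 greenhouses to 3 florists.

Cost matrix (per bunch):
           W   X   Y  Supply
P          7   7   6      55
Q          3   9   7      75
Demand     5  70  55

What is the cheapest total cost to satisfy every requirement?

One minimum-cost allocation:
  P→X: 55 × 7 = 385
  Q→W: 5 × 3 = 15
  Q→X: 15 × 9 = 135
  Q→Y: 55 × 7 = 385
Total = 385 + 15 + 135 + 385 = 920.

920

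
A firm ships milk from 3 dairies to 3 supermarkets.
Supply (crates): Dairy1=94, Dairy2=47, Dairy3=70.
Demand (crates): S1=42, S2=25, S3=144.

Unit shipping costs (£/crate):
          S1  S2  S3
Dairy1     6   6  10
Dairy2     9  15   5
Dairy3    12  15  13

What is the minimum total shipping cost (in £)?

1817

A cheapest plan:
  Dairy1–S1: 42 × £6 = £252
  Dairy1–S2: 25 × £6 = £150
  Dairy1–S3: 27 × £10 = £270
  Dairy2–S3: 47 × £5 = £235
  Dairy3–S3: 70 × £13 = £910
Total = 252 + 150 + 270 + 235 + 910 = £1817.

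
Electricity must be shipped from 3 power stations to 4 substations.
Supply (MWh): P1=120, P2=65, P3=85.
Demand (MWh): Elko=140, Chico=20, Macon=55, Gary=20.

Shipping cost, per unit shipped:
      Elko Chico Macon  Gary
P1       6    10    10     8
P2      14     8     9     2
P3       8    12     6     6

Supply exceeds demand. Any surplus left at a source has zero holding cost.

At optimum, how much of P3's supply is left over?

Minimum-cost shipments:
  P1->Elko: 120 × 6 = 720
  P2->Chico: 20 × 8 = 160
  P2->Gary: 20 × 2 = 40
  P3->Elko: 20 × 8 = 160
  P3->Macon: 55 × 6 = 330
Total cost = 1410.
P3 ships 75 of its 85, leaving 10.

10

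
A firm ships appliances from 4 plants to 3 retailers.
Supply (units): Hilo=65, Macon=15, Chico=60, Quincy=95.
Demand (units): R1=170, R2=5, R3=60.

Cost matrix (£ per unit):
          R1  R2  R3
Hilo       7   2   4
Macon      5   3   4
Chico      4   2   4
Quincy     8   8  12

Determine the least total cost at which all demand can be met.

Optimal allocation:
  Hilo→R2: 5 × £2 = £10
  Hilo→R3: 60 × £4 = £240
  Macon→R1: 15 × £5 = £75
  Chico→R1: 60 × £4 = £240
  Quincy→R1: 95 × £8 = £760
Total = 10 + 240 + 75 + 240 + 760 = £1325.

1325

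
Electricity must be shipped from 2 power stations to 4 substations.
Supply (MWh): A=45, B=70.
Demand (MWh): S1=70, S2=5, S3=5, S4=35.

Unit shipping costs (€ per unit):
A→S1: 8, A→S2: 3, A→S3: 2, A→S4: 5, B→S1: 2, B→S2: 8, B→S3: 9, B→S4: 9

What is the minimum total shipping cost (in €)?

340

A cheapest plan:
  A→S2: 5 × €3 = €15
  A→S3: 5 × €2 = €10
  A→S4: 35 × €5 = €175
  B→S1: 70 × €2 = €140
Total = 15 + 10 + 175 + 140 = €340.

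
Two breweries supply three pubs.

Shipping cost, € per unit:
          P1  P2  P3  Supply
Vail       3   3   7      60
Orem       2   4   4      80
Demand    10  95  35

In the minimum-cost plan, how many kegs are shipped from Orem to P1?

10

Solving gives:
  Vail->P2: 60 kegs
  Orem->P1: 10 kegs
  Orem->P2: 35 kegs
  Orem->P3: 35 kegs
Total cost = €480.
So Orem→P1 carries 10 kegs.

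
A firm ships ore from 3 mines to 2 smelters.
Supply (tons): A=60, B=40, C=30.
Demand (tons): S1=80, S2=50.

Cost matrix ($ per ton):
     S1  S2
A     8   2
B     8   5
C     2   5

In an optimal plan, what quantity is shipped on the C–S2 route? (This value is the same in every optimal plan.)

0

The minimum-cost plan:
  A->S1: 10 × $8 = $80
  A->S2: 50 × $2 = $100
  B->S1: 40 × $8 = $320
  C->S1: 30 × $2 = $60
Total cost = $560.
The route C→S2 is not used.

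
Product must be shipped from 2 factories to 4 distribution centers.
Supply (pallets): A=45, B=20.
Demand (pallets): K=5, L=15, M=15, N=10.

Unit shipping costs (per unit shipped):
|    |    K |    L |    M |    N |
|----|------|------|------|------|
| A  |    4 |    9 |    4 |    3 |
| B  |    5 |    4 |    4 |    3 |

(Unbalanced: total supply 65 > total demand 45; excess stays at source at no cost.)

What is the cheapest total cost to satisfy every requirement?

One minimum-cost allocation:
  A->K: 5 × 4 = 20
  A->M: 15 × 4 = 60
  A->N: 10 × 3 = 30
  B->L: 15 × 4 = 60
Total = 20 + 60 + 30 + 60 = 170.

170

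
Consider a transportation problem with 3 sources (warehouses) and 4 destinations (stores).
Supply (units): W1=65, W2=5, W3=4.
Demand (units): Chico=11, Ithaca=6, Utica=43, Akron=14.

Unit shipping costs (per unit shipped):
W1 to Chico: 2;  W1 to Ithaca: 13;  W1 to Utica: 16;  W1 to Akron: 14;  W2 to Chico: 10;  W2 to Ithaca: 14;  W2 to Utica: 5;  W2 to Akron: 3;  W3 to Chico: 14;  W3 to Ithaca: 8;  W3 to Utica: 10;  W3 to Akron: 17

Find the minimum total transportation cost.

905

One minimum-cost allocation:
  W1–Chico: 11 units
  W1–Ithaca: 6 units
  W1–Utica: 34 units
  W1–Akron: 14 units
  W2–Utica: 5 units
  W3–Utica: 4 units
Total cost = 905.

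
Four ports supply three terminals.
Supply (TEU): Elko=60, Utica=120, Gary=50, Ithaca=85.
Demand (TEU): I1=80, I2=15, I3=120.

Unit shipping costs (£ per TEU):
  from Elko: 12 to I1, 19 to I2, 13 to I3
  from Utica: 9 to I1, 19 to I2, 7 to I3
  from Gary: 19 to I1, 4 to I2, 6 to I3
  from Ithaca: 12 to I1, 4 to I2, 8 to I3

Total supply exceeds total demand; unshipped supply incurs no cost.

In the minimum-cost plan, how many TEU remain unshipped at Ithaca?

40

Minimum-cost shipments:
  Utica→I1: 80 × £9 = £720
  Utica→I3: 40 × £7 = £280
  Gary→I3: 50 × £6 = £300
  Ithaca→I2: 15 × £4 = £60
  Ithaca→I3: 30 × £8 = £240
Total cost = £1600.
Ithaca ships 45 of its 85, leaving 40.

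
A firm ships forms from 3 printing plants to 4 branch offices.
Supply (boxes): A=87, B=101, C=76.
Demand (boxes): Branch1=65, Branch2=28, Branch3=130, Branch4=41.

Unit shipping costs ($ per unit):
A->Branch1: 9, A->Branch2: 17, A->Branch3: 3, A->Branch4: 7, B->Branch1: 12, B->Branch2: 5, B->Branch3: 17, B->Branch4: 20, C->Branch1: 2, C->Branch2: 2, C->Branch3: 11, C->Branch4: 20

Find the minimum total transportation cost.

An optimal shipping plan:
  A→Branch3: 87 × $3 = $261
  B→Branch2: 28 × $5 = $140
  B→Branch3: 32 × $17 = $544
  B→Branch4: 41 × $20 = $820
  C→Branch1: 65 × $2 = $130
  C→Branch3: 11 × $11 = $121
Total = 261 + 140 + 544 + 820 + 130 + 121 = $2016.
(Supply check: A ships 87; B ships 101; C ships 76.)

2016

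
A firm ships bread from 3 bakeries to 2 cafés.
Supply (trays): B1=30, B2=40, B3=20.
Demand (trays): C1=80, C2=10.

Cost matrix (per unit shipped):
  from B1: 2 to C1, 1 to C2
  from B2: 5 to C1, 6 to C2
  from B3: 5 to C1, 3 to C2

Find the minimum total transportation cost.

340

An optimal shipping plan:
  B1–C1: 30 × 2 = 60
  B2–C1: 40 × 5 = 200
  B3–C1: 10 × 5 = 50
  B3–C2: 10 × 3 = 30
Total = 60 + 200 + 50 + 30 = 340.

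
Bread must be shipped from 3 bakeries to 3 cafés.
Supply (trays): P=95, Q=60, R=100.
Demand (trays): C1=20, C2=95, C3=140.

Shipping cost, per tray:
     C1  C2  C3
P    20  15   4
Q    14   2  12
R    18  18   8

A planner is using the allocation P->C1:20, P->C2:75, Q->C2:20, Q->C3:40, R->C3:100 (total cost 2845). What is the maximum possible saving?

Current plan cost = 20·20 + 75·15 + 20·2 + 40·12 + 100·8 = 2845.
Optimal plan:
  P->C3: 95 × 4 = 380
  Q->C2: 60 × 2 = 120
  R->C1: 20 × 18 = 360
  R->C2: 35 × 18 = 630
  R->C3: 45 × 8 = 360
Optimal cost = 1850.
Saving = 2845 − 1850 = 995.

995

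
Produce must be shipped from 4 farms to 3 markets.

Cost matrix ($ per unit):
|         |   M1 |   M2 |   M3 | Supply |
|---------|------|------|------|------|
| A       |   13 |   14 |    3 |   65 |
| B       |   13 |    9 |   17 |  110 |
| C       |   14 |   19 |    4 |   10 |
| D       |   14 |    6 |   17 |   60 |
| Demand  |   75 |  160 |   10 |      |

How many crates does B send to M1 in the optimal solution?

Solving gives:
  A->M1: 55 × $13 = $715
  A->M3: 10 × $3 = $30
  B->M1: 10 × $13 = $130
  B->M2: 100 × $9 = $900
  C->M1: 10 × $14 = $140
  D->M2: 60 × $6 = $360
Total cost = $2275.
So B→M1 carries 10 crates.

10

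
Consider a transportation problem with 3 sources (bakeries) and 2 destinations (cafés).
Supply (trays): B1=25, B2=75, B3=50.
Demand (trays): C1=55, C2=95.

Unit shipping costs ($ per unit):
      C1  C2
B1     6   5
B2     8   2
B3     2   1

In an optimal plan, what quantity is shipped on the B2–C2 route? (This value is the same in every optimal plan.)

75

Optimal shipments:
  B1→C1: 25 × $6 = $150
  B2→C2: 75 × $2 = $150
  B3→C1: 30 × $2 = $60
  B3→C2: 20 × $1 = $20
Total cost = $380.
So B2→C2 carries 75 trays.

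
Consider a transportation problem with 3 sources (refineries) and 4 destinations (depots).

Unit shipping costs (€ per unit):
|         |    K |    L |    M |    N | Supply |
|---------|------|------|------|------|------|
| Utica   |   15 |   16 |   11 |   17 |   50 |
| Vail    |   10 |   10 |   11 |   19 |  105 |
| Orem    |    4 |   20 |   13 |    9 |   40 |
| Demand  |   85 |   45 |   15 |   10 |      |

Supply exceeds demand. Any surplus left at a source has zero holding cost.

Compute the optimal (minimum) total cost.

One minimum-cost allocation:
  Utica->M: 15 × €11 = €165
  Vail->K: 55 × €10 = €550
  Vail->L: 45 × €10 = €450
  Orem->K: 30 × €4 = €120
  Orem->N: 10 × €9 = €90
Total = 165 + 550 + 450 + 120 + 90 = €1375.

1375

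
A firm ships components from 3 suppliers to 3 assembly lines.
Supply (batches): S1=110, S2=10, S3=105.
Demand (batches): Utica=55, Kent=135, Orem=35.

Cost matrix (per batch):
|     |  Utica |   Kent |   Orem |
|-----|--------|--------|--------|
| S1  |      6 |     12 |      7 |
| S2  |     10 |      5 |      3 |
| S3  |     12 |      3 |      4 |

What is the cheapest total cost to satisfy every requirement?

1180

Optimal allocation:
  S1 to Utica: 55 × 6 = 330
  S1 to Kent: 20 × 12 = 240
  S1 to Orem: 35 × 7 = 245
  S2 to Kent: 10 × 5 = 50
  S3 to Kent: 105 × 3 = 315
Total = 330 + 240 + 245 + 50 + 315 = 1180.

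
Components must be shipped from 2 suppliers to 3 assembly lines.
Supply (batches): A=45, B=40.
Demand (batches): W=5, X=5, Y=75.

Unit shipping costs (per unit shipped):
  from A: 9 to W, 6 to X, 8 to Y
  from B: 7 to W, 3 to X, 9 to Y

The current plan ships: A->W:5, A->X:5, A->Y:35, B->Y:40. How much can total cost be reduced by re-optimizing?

Current plan cost = 5·9 + 5·6 + 35·8 + 40·9 = 715.
Optimal plan:
  A to Y: 45 × 8 = 360
  B to W: 5 × 7 = 35
  B to X: 5 × 3 = 15
  B to Y: 30 × 9 = 270
Optimal cost = 680.
Saving = 715 − 680 = 35.

35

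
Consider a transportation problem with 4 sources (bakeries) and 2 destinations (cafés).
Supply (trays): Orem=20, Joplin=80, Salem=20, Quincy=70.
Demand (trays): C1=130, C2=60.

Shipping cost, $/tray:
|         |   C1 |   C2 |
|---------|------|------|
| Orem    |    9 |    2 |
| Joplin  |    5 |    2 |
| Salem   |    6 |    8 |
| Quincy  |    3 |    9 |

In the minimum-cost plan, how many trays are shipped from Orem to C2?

20

The minimum-cost plan:
  Orem–C2: 20 trays
  Joplin–C1: 40 trays
  Joplin–C2: 40 trays
  Salem–C1: 20 trays
  Quincy–C1: 70 trays
Total cost = $650.
So Orem→C2 carries 20 trays.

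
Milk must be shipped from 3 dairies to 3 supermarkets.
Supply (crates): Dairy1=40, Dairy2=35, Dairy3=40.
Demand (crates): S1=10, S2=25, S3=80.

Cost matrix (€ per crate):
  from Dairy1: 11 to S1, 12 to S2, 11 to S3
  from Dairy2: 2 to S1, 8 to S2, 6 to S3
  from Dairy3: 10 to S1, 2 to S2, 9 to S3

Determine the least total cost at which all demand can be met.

795

An optimal shipping plan:
  Dairy1→S3: 40 × €11 = €440
  Dairy2→S1: 10 × €2 = €20
  Dairy2→S3: 25 × €6 = €150
  Dairy3→S2: 25 × €2 = €50
  Dairy3→S3: 15 × €9 = €135
Total = 440 + 20 + 150 + 50 + 135 = €795.
(Supply check: Dairy1 ships 40; Dairy2 ships 35; Dairy3 ships 40.)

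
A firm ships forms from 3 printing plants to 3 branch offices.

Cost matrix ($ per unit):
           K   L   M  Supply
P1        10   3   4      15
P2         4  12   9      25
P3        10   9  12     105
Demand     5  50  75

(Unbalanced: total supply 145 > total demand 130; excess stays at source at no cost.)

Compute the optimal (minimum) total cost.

One minimum-cost allocation:
  P1->M: 15 × $4 = $60
  P2->K: 5 × $4 = $20
  P2->M: 20 × $9 = $180
  P3->L: 50 × $9 = $450
  P3->M: 40 × $12 = $480
Total = 60 + 20 + 180 + 450 + 480 = $1190.

1190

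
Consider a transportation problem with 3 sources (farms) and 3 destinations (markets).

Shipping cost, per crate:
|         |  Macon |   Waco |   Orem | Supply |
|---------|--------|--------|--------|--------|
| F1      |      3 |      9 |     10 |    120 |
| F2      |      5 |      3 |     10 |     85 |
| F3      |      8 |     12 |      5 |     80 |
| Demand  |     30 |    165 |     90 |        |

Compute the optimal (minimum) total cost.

An optimal shipping plan:
  F1 to Macon: 30 × 3 = 90
  F1 to Waco: 80 × 9 = 720
  F1 to Orem: 10 × 10 = 100
  F2 to Waco: 85 × 3 = 255
  F3 to Orem: 80 × 5 = 400
Total = 90 + 720 + 100 + 255 + 400 = 1565.
(Supply check: F1 ships 120; F2 ships 85; F3 ships 80.)

1565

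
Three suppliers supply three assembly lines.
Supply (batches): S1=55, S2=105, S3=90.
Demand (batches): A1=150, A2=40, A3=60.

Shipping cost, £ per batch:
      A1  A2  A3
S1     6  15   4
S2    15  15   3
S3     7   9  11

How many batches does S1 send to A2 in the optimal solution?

Solving gives:
  S1→A1: 55 × £6 = £330
  S2→A1: 5 × £15 = £75
  S2→A2: 40 × £15 = £600
  S2→A3: 60 × £3 = £180
  S3→A1: 90 × £7 = £630
Total cost = £1815.
The route S1→A2 is not used.

0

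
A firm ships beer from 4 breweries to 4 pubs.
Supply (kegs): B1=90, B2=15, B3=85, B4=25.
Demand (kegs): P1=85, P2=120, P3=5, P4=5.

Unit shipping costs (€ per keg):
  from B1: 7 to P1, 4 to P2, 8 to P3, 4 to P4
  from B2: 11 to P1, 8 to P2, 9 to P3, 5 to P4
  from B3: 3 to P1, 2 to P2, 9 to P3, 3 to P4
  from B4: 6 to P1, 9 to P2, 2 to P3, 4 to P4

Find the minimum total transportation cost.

Optimal allocation:
  B1->P2: 90 × €4 = €360
  B2->P2: 10 × €8 = €80
  B2->P4: 5 × €5 = €25
  B3->P1: 65 × €3 = €195
  B3->P2: 20 × €2 = €40
  B4->P1: 20 × €6 = €120
  B4->P3: 5 × €2 = €10
Total = 360 + 80 + 25 + 195 + 40 + 120 + 10 = €830.

830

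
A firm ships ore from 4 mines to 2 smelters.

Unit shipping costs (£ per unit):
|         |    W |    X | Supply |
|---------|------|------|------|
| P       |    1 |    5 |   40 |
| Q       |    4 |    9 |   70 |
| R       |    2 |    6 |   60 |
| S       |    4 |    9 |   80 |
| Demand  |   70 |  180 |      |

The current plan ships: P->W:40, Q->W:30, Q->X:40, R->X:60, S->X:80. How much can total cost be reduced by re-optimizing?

Current plan cost = 40·1 + 30·4 + 40·9 + 60·6 + 80·9 = £1600.
Optimal plan:
  P→X: 40 tons
  Q→W: 70 tons
  R→X: 60 tons
  S→X: 80 tons
Optimal cost = £1560.
Saving = 1600 − 1560 = £40.

40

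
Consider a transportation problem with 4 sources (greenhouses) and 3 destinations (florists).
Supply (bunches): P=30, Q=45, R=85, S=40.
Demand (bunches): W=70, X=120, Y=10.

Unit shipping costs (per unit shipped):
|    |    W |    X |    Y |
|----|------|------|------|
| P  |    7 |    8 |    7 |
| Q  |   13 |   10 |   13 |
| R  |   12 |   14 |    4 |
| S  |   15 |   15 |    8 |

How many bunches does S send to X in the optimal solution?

Solving gives:
  P to X: 30 × 8 = 240
  Q to X: 45 × 10 = 450
  R to W: 70 × 12 = 840
  R to X: 5 × 14 = 70
  R to Y: 10 × 4 = 40
  S to X: 40 × 15 = 600
Total cost = 2240.
So S→X carries 40 bunches.

40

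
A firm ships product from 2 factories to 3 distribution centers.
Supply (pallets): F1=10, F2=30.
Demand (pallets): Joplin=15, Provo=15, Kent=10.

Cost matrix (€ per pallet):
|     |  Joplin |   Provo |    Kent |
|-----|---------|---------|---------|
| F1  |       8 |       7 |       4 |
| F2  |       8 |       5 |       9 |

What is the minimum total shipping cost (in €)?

An optimal shipping plan:
  F1->Kent: 10 × €4 = €40
  F2->Joplin: 15 × €8 = €120
  F2->Provo: 15 × €5 = €75
Total = 40 + 120 + 75 = €235.

235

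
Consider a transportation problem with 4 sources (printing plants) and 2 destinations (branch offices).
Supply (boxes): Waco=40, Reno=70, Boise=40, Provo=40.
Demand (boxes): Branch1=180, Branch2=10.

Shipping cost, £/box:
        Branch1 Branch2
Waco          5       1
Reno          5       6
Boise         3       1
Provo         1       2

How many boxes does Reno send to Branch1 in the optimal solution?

Optimal shipments:
  Waco->Branch1: 30 × £5 = £150
  Waco->Branch2: 10 × £1 = £10
  Reno->Branch1: 70 × £5 = £350
  Boise->Branch1: 40 × £3 = £120
  Provo->Branch1: 40 × £1 = £40
Total cost = £670.
So Reno→Branch1 carries 70 boxes.

70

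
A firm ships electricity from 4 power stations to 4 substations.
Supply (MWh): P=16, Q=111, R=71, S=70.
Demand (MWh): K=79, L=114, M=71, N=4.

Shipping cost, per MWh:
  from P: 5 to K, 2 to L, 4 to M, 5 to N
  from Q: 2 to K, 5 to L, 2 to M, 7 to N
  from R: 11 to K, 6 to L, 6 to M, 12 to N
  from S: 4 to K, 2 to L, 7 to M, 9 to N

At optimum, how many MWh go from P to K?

The minimum-cost plan:
  P–L: 12 MWh
  P–N: 4 MWh
  Q–K: 79 MWh
  Q–M: 32 MWh
  R–L: 32 MWh
  R–M: 39 MWh
  S–L: 70 MWh
Total cost = 832.
The route P→K is not used.

0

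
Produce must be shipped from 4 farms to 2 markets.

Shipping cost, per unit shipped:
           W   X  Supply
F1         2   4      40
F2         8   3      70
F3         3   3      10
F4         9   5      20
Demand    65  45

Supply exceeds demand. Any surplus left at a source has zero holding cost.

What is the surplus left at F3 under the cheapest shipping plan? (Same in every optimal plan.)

0

An optimal plan:
  F1–W: 40 crates
  F2–W: 15 crates
  F2–X: 45 crates
  F3–W: 10 crates
Total cost = 365.
F3 ships 10 of its 10, leaving 0.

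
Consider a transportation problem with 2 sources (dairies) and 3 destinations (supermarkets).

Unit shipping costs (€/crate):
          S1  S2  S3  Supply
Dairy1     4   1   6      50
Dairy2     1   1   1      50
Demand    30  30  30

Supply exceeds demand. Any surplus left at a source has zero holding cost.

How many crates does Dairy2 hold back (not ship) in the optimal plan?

0

An optimal plan:
  Dairy1 to S1: 10 × €4 = €40
  Dairy1 to S2: 30 × €1 = €30
  Dairy2 to S1: 20 × €1 = €20
  Dairy2 to S3: 30 × €1 = €30
Total cost = €120.
Dairy2 ships 50 of its 50, leaving 0.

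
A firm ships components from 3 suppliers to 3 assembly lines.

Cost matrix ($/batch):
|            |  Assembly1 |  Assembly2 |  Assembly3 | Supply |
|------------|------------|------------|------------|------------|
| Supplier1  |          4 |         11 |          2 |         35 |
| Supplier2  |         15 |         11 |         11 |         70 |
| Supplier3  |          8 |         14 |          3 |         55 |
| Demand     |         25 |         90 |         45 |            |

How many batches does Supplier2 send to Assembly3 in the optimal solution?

The minimum-cost plan:
  Supplier1→Assembly1: 25 × $4 = $100
  Supplier1→Assembly2: 10 × $11 = $110
  Supplier2→Assembly2: 70 × $11 = $770
  Supplier3→Assembly2: 10 × $14 = $140
  Supplier3→Assembly3: 45 × $3 = $135
Total cost = $1255.
The route Supplier2→Assembly3 is not used.

0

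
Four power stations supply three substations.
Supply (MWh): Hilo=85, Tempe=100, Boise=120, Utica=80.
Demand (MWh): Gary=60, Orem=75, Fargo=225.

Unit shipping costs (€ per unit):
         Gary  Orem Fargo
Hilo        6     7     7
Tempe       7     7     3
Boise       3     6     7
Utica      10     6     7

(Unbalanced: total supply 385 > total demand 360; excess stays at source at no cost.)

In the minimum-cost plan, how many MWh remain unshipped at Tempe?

0

An optimal plan:
  Hilo->Fargo: 65 × €7 = €455
  Tempe->Fargo: 100 × €3 = €300
  Boise->Gary: 60 × €3 = €180
  Boise->Fargo: 60 × €7 = €420
  Utica->Orem: 75 × €6 = €450
Total cost = €1805.
Tempe ships 100 of its 100, leaving 0.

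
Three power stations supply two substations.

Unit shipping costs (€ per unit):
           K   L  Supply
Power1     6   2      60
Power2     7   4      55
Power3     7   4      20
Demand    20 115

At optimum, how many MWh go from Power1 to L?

60

Solving gives:
  Power1→L: 60 × €2 = €120
  Power2→K: 20 × €7 = €140
  Power2→L: 35 × €4 = €140
  Power3→L: 20 × €4 = €80
Total cost = €480.
So Power1→L carries 60 MWh.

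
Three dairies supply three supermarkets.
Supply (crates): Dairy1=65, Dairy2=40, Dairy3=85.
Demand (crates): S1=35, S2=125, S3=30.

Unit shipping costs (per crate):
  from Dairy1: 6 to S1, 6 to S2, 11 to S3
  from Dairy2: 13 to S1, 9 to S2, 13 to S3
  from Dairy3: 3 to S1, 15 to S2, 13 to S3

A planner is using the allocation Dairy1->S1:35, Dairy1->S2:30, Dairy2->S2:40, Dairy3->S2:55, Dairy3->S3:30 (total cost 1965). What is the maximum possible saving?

Current plan cost = 35·6 + 30·6 + 40·9 + 55·15 + 30·13 = 1965.
Optimal plan:
  Dairy1–S2: 65 × 6 = 390
  Dairy2–S2: 40 × 9 = 360
  Dairy3–S1: 35 × 3 = 105
  Dairy3–S2: 20 × 15 = 300
  Dairy3–S3: 30 × 13 = 390
Optimal cost = 1545.
Saving = 1965 − 1545 = 420.

420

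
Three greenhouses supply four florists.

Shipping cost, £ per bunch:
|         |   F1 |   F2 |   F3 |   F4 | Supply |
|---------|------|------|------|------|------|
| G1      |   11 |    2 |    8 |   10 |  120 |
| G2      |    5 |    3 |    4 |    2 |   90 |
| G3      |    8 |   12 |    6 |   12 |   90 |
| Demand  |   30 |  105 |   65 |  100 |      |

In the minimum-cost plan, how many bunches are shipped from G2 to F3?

The minimum-cost plan:
  G1 to F2: 105 × £2 = £210
  G1 to F3: 5 × £8 = £40
  G1 to F4: 10 × £10 = £100
  G2 to F4: 90 × £2 = £180
  G3 to F1: 30 × £8 = £240
  G3 to F3: 60 × £6 = £360
Total cost = £1130.
The route G2→F3 is not used.

0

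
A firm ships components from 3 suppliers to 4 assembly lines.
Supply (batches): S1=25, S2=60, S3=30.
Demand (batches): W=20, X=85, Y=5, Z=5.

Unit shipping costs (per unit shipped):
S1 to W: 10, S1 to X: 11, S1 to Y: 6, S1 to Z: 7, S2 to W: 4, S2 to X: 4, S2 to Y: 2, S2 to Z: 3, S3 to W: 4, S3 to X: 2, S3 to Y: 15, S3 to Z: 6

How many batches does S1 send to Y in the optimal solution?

5

The minimum-cost plan:
  S1->W: 15 × 10 = 150
  S1->Y: 5 × 6 = 30
  S1->Z: 5 × 7 = 35
  S2->W: 5 × 4 = 20
  S2->X: 55 × 4 = 220
  S3->X: 30 × 2 = 60
Total cost = 515.
So S1→Y carries 5 batches.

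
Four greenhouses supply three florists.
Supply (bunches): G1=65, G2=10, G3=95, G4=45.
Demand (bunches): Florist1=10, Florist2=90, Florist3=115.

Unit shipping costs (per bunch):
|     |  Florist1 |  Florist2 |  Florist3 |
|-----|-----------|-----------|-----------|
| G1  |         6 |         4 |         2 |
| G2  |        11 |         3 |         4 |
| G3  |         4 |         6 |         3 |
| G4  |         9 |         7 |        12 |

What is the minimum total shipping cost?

An optimal shipping plan:
  G1–Florist2: 35 × 4 = 140
  G1–Florist3: 30 × 2 = 60
  G2–Florist2: 10 × 3 = 30
  G3–Florist1: 10 × 4 = 40
  G3–Florist3: 85 × 3 = 255
  G4–Florist2: 45 × 7 = 315
Total = 140 + 60 + 30 + 40 + 255 + 315 = 840.

840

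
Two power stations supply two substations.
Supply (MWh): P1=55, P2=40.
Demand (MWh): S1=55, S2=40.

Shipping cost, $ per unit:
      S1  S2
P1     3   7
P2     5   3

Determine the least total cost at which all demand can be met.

285

An optimal shipping plan:
  P1->S1: 55 × $3 = $165
  P2->S2: 40 × $3 = $120
Total = 165 + 120 = $285.
(Supply check: P1 ships 55; P2 ships 40.)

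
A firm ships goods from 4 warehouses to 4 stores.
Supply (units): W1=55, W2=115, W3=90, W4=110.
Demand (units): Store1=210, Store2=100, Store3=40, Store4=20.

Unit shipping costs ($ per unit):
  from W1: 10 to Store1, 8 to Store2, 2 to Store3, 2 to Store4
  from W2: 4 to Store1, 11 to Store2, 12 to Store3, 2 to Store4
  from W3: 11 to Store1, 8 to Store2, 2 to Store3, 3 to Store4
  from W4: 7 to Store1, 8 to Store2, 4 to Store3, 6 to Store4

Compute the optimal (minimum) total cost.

2045

An optimal shipping plan:
  W1->Store2: 35 × $8 = $280
  W1->Store4: 20 × $2 = $40
  W2->Store1: 115 × $4 = $460
  W3->Store2: 50 × $8 = $400
  W3->Store3: 40 × $2 = $80
  W4->Store1: 95 × $7 = $665
  W4->Store2: 15 × $8 = $120
Total = 280 + 40 + 460 + 400 + 80 + 665 + 120 = $2045.
(Supply check: W1 ships 55; W2 ships 115; W3 ships 90; W4 ships 110.)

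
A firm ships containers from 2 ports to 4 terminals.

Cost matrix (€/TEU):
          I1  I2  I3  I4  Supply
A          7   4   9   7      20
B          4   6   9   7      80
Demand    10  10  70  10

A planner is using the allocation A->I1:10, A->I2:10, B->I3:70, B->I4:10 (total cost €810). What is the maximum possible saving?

30

Current plan cost = 10·7 + 10·4 + 70·9 + 10·7 = €810.
Optimal plan:
  A->I2: 10 × €4 = €40
  A->I4: 10 × €7 = €70
  B->I1: 10 × €4 = €40
  B->I3: 70 × €9 = €630
Optimal cost = €780.
Saving = 810 − 780 = €30.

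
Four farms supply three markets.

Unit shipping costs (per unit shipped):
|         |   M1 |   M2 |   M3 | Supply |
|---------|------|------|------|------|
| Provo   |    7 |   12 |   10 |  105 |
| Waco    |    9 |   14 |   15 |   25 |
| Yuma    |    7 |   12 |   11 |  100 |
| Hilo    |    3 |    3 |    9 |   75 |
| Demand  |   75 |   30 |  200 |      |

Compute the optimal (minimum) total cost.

One minimum-cost allocation:
  Provo→M3: 105 crates
  Waco→M1: 25 crates
  Yuma→M1: 5 crates
  Yuma→M3: 95 crates
  Hilo→M1: 45 crates
  Hilo→M2: 30 crates
Total cost = 2580.

2580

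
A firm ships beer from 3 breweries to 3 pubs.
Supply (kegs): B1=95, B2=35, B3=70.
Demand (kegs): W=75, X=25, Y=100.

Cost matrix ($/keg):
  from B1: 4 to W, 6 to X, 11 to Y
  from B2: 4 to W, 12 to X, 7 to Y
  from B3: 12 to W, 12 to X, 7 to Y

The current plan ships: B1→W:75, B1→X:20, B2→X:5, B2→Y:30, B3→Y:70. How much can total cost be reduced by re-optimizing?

Current plan cost = 75·4 + 20·6 + 5·12 + 30·7 + 70·7 = $1180.
Optimal plan:
  B1–W: 70 × $4 = $280
  B1–X: 25 × $6 = $150
  B2–W: 5 × $4 = $20
  B2–Y: 30 × $7 = $210
  B3–Y: 70 × $7 = $490
Optimal cost = $1150.
Saving = 1180 − 1150 = $30.

30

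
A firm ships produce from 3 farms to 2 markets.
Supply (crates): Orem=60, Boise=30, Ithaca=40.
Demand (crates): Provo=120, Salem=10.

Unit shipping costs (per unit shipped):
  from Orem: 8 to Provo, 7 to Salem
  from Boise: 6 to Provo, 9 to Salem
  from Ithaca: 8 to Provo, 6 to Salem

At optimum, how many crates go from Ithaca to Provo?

Optimal shipments:
  Orem to Provo: 60 × 8 = 480
  Boise to Provo: 30 × 6 = 180
  Ithaca to Provo: 30 × 8 = 240
  Ithaca to Salem: 10 × 6 = 60
Total cost = 960.
So Ithaca→Provo carries 30 crates.

30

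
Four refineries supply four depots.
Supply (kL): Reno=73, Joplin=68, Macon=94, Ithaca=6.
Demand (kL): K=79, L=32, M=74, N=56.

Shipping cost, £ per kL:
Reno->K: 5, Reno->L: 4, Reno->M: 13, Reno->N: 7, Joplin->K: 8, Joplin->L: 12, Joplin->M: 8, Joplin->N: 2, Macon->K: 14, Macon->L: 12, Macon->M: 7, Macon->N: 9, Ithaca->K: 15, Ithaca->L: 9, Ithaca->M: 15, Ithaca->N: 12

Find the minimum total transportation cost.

1379

Optimal allocation:
  Reno→K: 67 kL
  Reno→L: 6 kL
  Joplin→K: 12 kL
  Joplin→N: 56 kL
  Macon→L: 20 kL
  Macon→M: 74 kL
  Ithaca→L: 6 kL
Total cost = £1379.
(Supply check: Reno ships 73; Joplin ships 68; Macon ships 94; Ithaca ships 6.)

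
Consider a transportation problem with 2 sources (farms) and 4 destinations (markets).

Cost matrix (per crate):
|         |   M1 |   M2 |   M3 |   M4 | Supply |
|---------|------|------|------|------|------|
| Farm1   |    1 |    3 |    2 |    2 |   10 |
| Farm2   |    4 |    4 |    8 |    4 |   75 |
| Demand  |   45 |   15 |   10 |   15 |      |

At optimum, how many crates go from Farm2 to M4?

15

The minimum-cost plan:
  Farm1->M3: 10 crates
  Farm2->M1: 45 crates
  Farm2->M2: 15 crates
  Farm2->M4: 15 crates
Total cost = 320.
So Farm2→M4 carries 15 crates.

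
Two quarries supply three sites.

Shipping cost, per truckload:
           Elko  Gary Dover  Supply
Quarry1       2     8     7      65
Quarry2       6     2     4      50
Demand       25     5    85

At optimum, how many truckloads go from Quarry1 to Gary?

0

Solving gives:
  Quarry1->Elko: 25 × 2 = 50
  Quarry1->Dover: 40 × 7 = 280
  Quarry2->Gary: 5 × 2 = 10
  Quarry2->Dover: 45 × 4 = 180
Total cost = 520.
The route Quarry1→Gary is not used.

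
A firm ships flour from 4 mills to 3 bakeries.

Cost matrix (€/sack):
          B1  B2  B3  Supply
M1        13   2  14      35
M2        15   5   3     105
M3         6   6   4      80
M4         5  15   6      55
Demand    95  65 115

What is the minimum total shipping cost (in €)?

1120

A cheapest plan:
  M1–B2: 35 × €2 = €70
  M2–B3: 105 × €3 = €315
  M3–B1: 40 × €6 = €240
  M3–B2: 30 × €6 = €180
  M3–B3: 10 × €4 = €40
  M4–B1: 55 × €5 = €275
Total = 70 + 315 + 240 + 180 + 40 + 275 = €1120.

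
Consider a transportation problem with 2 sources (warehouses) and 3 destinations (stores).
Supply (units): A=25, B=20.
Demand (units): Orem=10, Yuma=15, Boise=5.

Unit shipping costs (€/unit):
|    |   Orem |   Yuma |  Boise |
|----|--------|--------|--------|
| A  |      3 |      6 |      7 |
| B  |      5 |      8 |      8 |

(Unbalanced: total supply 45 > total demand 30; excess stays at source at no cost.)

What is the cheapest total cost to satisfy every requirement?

160

A cheapest plan:
  A→Orem: 10 × €3 = €30
  A→Yuma: 15 × €6 = €90
  B→Boise: 5 × €8 = €40
Total = 30 + 90 + 40 = €160.
(Supply check: A ships 25; B ships 5.)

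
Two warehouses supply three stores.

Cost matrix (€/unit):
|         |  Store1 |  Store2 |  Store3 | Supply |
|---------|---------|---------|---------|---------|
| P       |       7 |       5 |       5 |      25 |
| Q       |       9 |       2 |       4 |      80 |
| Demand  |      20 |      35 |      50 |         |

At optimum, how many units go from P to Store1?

20

Optimal shipments:
  P to Store1: 20 × €7 = €140
  P to Store3: 5 × €5 = €25
  Q to Store2: 35 × €2 = €70
  Q to Store3: 45 × €4 = €180
Total cost = €415.
So P→Store1 carries 20 units.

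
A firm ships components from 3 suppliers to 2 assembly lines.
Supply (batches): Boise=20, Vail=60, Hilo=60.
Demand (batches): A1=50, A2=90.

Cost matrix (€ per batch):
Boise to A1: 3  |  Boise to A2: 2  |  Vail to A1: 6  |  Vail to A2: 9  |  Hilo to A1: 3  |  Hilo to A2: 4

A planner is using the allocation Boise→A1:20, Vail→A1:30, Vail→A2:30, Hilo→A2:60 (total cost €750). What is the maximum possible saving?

Current plan cost = 20·3 + 30·6 + 30·9 + 60·4 = €750.
Optimal plan:
  Boise->A2: 20 × €2 = €40
  Vail->A1: 50 × €6 = €300
  Vail->A2: 10 × €9 = €90
  Hilo->A2: 60 × €4 = €240
Optimal cost = €670.
Saving = 750 − 670 = €80.

80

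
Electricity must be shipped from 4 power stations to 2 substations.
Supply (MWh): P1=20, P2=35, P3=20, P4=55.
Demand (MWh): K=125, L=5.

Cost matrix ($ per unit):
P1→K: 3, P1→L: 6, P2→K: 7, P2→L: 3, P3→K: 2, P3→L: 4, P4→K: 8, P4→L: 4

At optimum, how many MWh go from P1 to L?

0

Optimal shipments:
  P1→K: 20 × $3 = $60
  P2→K: 35 × $7 = $245
  P3→K: 20 × $2 = $40
  P4→K: 50 × $8 = $400
  P4→L: 5 × $4 = $20
Total cost = $765.
The route P1→L is not used.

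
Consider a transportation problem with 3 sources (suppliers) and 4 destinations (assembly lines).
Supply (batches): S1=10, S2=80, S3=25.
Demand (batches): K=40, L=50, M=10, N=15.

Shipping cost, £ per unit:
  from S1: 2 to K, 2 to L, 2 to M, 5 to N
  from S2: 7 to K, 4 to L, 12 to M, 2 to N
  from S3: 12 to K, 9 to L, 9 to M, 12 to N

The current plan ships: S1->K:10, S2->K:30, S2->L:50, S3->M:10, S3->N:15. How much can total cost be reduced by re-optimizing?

75

Current plan cost = 10·2 + 30·7 + 50·4 + 10·9 + 15·12 = £700.
Optimal plan:
  S1 to K: 10 × £2 = £20
  S2 to K: 15 × £7 = £105
  S2 to L: 50 × £4 = £200
  S2 to N: 15 × £2 = £30
  S3 to K: 15 × £12 = £180
  S3 to M: 10 × £9 = £90
Optimal cost = £625.
Saving = 700 − 625 = £75.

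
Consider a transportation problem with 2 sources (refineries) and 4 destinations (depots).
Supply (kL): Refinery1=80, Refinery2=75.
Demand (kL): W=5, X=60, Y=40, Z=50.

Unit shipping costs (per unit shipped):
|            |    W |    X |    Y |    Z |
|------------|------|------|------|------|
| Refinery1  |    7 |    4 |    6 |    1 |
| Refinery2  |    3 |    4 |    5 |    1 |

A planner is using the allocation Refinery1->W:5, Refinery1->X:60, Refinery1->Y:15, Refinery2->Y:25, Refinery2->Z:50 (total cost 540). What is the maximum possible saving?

35

Current plan cost = 5·7 + 60·4 + 15·6 + 25·5 + 50·1 = 540.
Optimal plan:
  Refinery1 to X: 60 × 4 = 240
  Refinery1 to Z: 20 × 1 = 20
  Refinery2 to W: 5 × 3 = 15
  Refinery2 to Y: 40 × 5 = 200
  Refinery2 to Z: 30 × 1 = 30
Optimal cost = 505.
Saving = 540 − 505 = 35.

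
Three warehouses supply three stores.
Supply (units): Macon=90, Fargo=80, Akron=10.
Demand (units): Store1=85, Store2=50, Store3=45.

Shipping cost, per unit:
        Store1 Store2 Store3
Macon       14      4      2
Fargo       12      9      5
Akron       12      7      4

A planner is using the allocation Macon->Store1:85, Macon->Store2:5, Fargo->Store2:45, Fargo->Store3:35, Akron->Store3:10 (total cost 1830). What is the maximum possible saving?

510

Current plan cost = 85·14 + 5·4 + 45·9 + 35·5 + 10·4 = 1830.
Optimal plan:
  Macon to Store2: 50 × 4 = 200
  Macon to Store3: 40 × 2 = 80
  Fargo to Store1: 80 × 12 = 960
  Akron to Store1: 5 × 12 = 60
  Akron to Store3: 5 × 4 = 20
Optimal cost = 1320.
Saving = 1830 − 1320 = 510.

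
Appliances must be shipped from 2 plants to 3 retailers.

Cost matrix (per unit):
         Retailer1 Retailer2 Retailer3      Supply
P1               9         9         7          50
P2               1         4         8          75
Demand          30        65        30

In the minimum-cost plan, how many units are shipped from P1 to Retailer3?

30

The minimum-cost plan:
  P1 to Retailer2: 20 × 9 = 180
  P1 to Retailer3: 30 × 7 = 210
  P2 to Retailer1: 30 × 1 = 30
  P2 to Retailer2: 45 × 4 = 180
Total cost = 600.
So P1→Retailer3 carries 30 units.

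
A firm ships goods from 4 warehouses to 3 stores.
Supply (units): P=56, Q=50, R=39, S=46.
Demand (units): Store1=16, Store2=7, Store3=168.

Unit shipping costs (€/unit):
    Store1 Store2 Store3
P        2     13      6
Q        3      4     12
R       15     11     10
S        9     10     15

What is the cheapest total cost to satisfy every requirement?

1816

An optimal shipping plan:
  P→Store3: 56 units
  Q→Store1: 16 units
  Q→Store2: 7 units
  Q→Store3: 27 units
  R→Store3: 39 units
  S→Store3: 46 units
Total cost = €1816.
(Supply check: P ships 56; Q ships 50; R ships 39; S ships 46.)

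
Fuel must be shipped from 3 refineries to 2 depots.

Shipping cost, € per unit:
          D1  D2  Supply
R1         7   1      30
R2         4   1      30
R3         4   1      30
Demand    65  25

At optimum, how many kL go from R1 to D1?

The minimum-cost plan:
  R1->D1: 5 × €7 = €35
  R1->D2: 25 × €1 = €25
  R2->D1: 30 × €4 = €120
  R3->D1: 30 × €4 = €120
Total cost = €300.
So R1→D1 carries 5 kL.

5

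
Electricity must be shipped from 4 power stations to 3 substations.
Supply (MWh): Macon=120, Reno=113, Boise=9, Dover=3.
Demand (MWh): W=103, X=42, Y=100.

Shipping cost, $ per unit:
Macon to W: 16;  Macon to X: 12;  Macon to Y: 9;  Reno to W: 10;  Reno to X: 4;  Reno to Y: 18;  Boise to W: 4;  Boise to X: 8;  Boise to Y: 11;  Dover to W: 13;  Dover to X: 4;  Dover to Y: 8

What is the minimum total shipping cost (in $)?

One minimum-cost allocation:
  Macon->W: 20 × $16 = $320
  Macon->Y: 100 × $9 = $900
  Reno->W: 74 × $10 = $740
  Reno->X: 39 × $4 = $156
  Boise->W: 9 × $4 = $36
  Dover->X: 3 × $4 = $12
Total = 320 + 900 + 740 + 156 + 36 + 12 = $2164.
(Supply check: Macon ships 120; Reno ships 113; Boise ships 9; Dover ships 3.)

2164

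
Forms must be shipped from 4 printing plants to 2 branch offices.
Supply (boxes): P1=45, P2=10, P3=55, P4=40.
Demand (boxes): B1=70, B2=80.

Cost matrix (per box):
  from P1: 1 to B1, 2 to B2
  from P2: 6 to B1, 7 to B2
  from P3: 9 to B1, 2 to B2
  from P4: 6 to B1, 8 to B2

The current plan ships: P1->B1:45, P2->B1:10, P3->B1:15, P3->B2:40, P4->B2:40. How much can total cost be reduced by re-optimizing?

Current plan cost = 45·1 + 10·6 + 15·9 + 40·2 + 40·8 = 640.
Optimal plan:
  P1->B1: 30 × 1 = 30
  P1->B2: 15 × 2 = 30
  P2->B2: 10 × 7 = 70
  P3->B2: 55 × 2 = 110
  P4->B1: 40 × 6 = 240
Optimal cost = 480.
Saving = 640 − 480 = 160.

160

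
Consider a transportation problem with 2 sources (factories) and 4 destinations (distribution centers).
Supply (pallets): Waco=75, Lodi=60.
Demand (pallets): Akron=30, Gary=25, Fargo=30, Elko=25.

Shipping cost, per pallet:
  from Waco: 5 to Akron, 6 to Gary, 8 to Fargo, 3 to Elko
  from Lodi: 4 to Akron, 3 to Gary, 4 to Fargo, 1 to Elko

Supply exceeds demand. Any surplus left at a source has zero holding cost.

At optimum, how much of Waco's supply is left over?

25

An optimal plan:
  Waco→Akron: 30 pallets
  Waco→Elko: 20 pallets
  Lodi→Gary: 25 pallets
  Lodi→Fargo: 30 pallets
  Lodi→Elko: 5 pallets
Total cost = 410.
Waco ships 50 of its 75, leaving 25.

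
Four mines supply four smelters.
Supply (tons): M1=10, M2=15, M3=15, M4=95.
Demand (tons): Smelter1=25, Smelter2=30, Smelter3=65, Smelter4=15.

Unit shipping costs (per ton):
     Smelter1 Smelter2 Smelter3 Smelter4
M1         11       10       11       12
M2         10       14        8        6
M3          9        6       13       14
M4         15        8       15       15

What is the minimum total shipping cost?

A cheapest plan:
  M1–Smelter1: 10 × 11 = 110
  M2–Smelter4: 15 × 6 = 90
  M3–Smelter1: 15 × 9 = 135
  M4–Smelter2: 30 × 8 = 240
  M4–Smelter3: 65 × 15 = 975
Total = 110 + 90 + 135 + 240 + 975 = 1550.
(Supply check: M1 ships 10; M2 ships 15; M3 ships 15; M4 ships 95.)

1550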